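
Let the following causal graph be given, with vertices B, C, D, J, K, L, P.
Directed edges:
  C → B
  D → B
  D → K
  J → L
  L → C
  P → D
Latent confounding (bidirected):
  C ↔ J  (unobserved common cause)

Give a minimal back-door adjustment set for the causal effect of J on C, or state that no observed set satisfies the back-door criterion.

J→C: no observed back-door set.

desc(J)\{J}={B,C,L}; candidates ⊆ {D,K,P}.
J↔C: latent back-door arc(s) into J.
size 0: {}; under {} J still reaches {B,C} ∋ C.
size 1: {D}, {K}, {P}; under {D} J still reaches {B,C} ∋ C.
size 2: {D,K}, {D,P}, {K,P}; under {D,K} J still reaches {B,C} ∋ C.
J↔C cannot be blocked by any observed set — no back-door set.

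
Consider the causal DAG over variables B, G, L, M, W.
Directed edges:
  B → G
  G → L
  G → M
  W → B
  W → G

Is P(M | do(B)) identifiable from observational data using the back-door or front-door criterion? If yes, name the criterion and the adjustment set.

desc(B)\{B}={G,L,M}; candidates ⊆ {W}.
size 0: {}; under {} B still reaches {G,L,M,W} ∋ M.
{W}: B⊥M given {W} in G with B→· removed — back-door holds.
P(M|do(B)) = Σ_{W} P(M|B,W)·P(W).

P(M|do(B)): backdoor, adjust for {W}.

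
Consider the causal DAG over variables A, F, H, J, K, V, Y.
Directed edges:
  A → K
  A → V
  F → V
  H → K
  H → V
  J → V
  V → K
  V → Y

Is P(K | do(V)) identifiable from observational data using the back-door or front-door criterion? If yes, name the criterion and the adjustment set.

desc(V)\{V}={K,Y}; candidates ⊆ {A,F,H,J}.
size 0: {}; under {} V still reaches {A,F,H,J,K} ∋ K.
size 1: {A}, {F}, {H} …(+1); under {A} V still reaches {F,H,J,K} ∋ K.
{A,H}: V⊥K given {A,H} in G with V→· removed — back-door holds.
P(K|do(V)) = Σ_{A,H} P(K|V,A,H)·P(A,H).

P(K|do(V)): backdoor, adjust for {A, H}.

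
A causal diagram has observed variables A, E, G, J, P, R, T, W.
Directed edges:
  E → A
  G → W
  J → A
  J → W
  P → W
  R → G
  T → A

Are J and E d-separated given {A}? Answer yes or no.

No — J and E are d-connected given {A}.

Bayes-Ball from J | {A} reaches {E,T,W}.
E ∈ reach(J|{A}) ⇒ J ⊥̸ E | {A}.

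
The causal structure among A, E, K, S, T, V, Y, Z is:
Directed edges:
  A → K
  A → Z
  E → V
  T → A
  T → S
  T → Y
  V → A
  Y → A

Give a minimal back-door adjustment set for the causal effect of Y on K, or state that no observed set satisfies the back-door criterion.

desc(Y)\{Y}={A,K,Z}; candidates ⊆ {E,S,T,V}.
size 0: {}; under {} Y still reaches {A,K,S,T,Z} ∋ K.
{T}: Y⊥K given {T} in G with Y→· removed — back-door holds.

Y→K: minimal back-door set {T}.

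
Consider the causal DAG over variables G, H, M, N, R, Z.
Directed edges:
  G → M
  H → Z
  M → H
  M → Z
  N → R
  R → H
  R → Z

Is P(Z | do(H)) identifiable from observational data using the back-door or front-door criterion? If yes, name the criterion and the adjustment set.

P(Z|do(H)): backdoor, adjust for {M, R}.

desc(H)\{H}={Z}; candidates ⊆ {G,M,N,R}.
size 0: {}; under {} H still reaches {G,M,N,R,Z} ∋ Z.
size 1: {G}, {M}, {N} …(+1); under {G} H still reaches {M,N,R,Z} ∋ Z.
{M,R}: H⊥Z given {M,R} in G with H→· removed — back-door holds.
P(Z|do(H)) = Σ_{M,R} P(Z|H,M,R)·P(M,R).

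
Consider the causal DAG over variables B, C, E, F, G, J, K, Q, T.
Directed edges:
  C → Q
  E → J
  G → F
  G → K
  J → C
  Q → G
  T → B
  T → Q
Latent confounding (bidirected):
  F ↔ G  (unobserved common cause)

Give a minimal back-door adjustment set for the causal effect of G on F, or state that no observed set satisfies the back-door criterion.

G→F: no observed back-door set.

desc(G)\{G}={F,K}; candidates ⊆ {B,C,E,J,Q,T}.
G↔F: latent back-door arc(s) into G.
size 0: {}; under {} G still reaches {B,C,E,F,J,Q,T} ∋ F.
size 1: {B}, {C}, {E} …(+3); under {B} G still reaches {C,E,F,J,Q,T} ∋ F.
size 2: {B,C}, {B,E}, {B,J} …(+12); under {B,C} G still reaches {F,Q,T} ∋ F.
G↔F cannot be blocked by any observed set — no back-door set.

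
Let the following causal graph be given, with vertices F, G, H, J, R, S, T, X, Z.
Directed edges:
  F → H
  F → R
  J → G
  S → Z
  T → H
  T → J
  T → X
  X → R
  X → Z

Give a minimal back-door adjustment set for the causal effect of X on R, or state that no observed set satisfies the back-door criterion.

desc(X)\{X}={R,Z}; candidates ⊆ {F,G,H,J,S,T}.
∅: X⊥R given ∅ in G with X→· removed — back-door holds.

X→R: minimal back-door set ∅.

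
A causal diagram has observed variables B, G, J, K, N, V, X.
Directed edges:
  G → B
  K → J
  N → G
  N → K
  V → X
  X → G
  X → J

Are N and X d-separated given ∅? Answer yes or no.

Bayes-Ball from N | ∅ reaches {B,G,J,K}.
X ∉ reach(N|∅) ⇒ N ⊥ X | ∅.

Yes — N ⊥ X | ∅.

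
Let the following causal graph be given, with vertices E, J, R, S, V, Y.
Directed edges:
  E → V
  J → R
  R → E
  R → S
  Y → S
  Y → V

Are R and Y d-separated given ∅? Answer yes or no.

Bayes-Ball from R | ∅ reaches {E,J,S,V}.
Y ∉ reach(R|∅) ⇒ R ⊥ Y | ∅.

Yes — R ⊥ Y | ∅.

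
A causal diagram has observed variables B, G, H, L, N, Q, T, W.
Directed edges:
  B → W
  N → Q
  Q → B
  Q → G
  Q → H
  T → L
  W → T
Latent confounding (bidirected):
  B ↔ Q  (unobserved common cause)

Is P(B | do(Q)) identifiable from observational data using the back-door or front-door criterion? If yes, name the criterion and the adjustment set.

P(B|do(Q)): not identifiable (no BD/FD set).

desc(Q)\{Q}={B,G,H,L,T,W}; candidates ⊆ {N}.
Q↔B: latent back-door arc(s) into Q.
size 0: {}; under {} Q still reaches {B,L,N,T,W} ∋ B.
size 1: {N}; under {N} Q still reaches {B,L,T,W} ∋ B.
Q↔B cannot be blocked by any observed set — no back-door set.
No mediator lies on a directed Q→…→B path.
Neither criterion identifies P(B|do(Q)) in this graph.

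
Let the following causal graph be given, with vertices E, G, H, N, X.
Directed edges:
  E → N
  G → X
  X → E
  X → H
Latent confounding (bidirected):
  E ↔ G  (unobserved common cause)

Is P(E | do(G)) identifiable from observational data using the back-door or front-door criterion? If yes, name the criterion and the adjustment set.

P(E|do(G)): frontdoor, adjust for {X}.

desc(G)\{G}={E,H,N,X}; candidates ⊆ {—}.
G↔E: latent back-door arc(s) into G.
size 0: {}; under {} G still reaches {E,N} ∋ E.
G↔E cannot be blocked by any observed set — no back-door set.
{X}: (i) intercepts every directed G→E path; (ii) no back-door G→{X}; (iii) {G} blocks every back-door {X}→E. Front-door holds.
P(E|do(G)) = Σ_{X} P(X|G) Σ_{G'} P(E|X,G')P(G').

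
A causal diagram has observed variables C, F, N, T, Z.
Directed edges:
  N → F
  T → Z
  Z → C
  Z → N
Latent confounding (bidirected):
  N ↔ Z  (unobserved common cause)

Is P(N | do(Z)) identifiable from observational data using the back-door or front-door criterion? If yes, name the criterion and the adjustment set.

desc(Z)\{Z}={C,F,N}; candidates ⊆ {T}.
Z↔N: latent back-door arc(s) into Z.
size 0: {}; under {} Z still reaches {F,N,T} ∋ N.
size 1: {T}; under {T} Z still reaches {F,N} ∋ N.
Z↔N cannot be blocked by any observed set — no back-door set.
No mediator lies on a directed Z→…→N path.
Neither criterion identifies P(N|do(Z)) in this graph.

P(N|do(Z)): not identifiable (no BD/FD set).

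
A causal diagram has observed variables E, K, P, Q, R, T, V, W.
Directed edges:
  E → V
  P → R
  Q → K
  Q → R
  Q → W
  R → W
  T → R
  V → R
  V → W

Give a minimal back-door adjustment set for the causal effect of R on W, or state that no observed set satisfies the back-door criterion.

R→W: minimal back-door set {Q, V}.

desc(R)\{R}={W}; candidates ⊆ {E,K,P,Q,T,V}.
size 0: {}; under {} R still reaches {E,K,P,Q,T,V,W} ∋ W.
size 1: {E}, {K}, {P} …(+3); under {E} R still reaches {K,P,Q,T,V,W} ∋ W.
{Q,V}: R⊥W given {Q,V} in G with R→· removed — back-door holds.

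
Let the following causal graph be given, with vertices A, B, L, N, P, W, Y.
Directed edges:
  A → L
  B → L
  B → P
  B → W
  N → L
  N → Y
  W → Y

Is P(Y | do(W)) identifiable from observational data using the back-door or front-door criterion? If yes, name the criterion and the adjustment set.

P(Y|do(W)): backdoor, adjust for ∅.

desc(W)\{W}={Y}; candidates ⊆ {A,B,L,N,P}.
∅: W⊥Y given ∅ in G with W→· removed — back-door holds.
P(Y|do(W)) = P(Y|W) — no adjustment needed.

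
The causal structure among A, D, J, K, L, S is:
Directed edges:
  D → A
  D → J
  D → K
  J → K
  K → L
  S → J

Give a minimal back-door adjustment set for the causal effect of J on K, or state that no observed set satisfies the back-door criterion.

desc(J)\{J}={K,L}; candidates ⊆ {A,D,S}.
size 0: {}; under {} J still reaches {A,D,K,L,S} ∋ K.
{D}: J⊥K given {D} in G with J→· removed — back-door holds.

J→K: minimal back-door set {D}.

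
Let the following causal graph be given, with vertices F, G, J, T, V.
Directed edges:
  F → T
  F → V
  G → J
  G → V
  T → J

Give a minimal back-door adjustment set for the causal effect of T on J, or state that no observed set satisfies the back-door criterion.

desc(T)\{T}={J}; candidates ⊆ {F,G,V}.
∅: T⊥J given ∅ in G with T→· removed — back-door holds.

T→J: minimal back-door set ∅.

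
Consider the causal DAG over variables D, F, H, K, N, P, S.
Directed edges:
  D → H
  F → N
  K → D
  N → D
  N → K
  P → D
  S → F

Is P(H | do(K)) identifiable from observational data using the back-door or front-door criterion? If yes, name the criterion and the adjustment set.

desc(K)\{K}={D,H}; candidates ⊆ {F,N,P,S}.
size 0: {}; under {} K still reaches {D,F,H,N,S} ∋ H.
{N}: K⊥H given {N} in G with K→· removed — back-door holds.
P(H|do(K)) = Σ_{N} P(H|K,N)·P(N).

P(H|do(K)): backdoor, adjust for {N}.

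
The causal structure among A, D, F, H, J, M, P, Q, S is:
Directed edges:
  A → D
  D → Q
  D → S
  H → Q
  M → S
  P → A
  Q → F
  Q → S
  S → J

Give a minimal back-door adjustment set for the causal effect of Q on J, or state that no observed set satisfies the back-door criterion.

desc(Q)\{Q}={F,J,S}; candidates ⊆ {A,D,H,M,P}.
size 0: {}; under {} Q still reaches {A,D,H,J,P,S} ∋ J.
{D}: Q⊥J given {D} in G with Q→· removed — back-door holds.

Q→J: minimal back-door set {D}.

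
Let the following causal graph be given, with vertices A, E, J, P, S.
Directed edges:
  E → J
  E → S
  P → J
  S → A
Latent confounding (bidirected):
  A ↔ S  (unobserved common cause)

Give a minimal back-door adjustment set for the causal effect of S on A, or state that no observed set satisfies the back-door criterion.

desc(S)\{S}={A}; candidates ⊆ {E,J,P}.
S↔A: latent back-door arc(s) into S.
size 0: {}; under {} S still reaches {A,E,J} ∋ A.
size 1: {E}, {J}, {P}; under {E} S still reaches {A} ∋ A.
size 2: {E,J}, {E,P}, {J,P}; under {E,J} S still reaches {A} ∋ A.
S↔A cannot be blocked by any observed set — no back-door set.

S→A: no observed back-door set.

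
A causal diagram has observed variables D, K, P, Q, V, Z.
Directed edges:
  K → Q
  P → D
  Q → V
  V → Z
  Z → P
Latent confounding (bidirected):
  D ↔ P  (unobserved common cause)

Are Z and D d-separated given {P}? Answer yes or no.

No — Z and D are d-connected given {P}.

Bayes-Ball from Z | {P} reaches {D,K,Q,V}.
D ∈ reach(Z|{P}) ⇒ Z ⊥̸ D | {P}.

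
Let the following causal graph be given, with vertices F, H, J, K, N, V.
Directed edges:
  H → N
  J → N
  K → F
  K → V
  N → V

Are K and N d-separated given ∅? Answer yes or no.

Yes — K ⊥ N | ∅.

Bayes-Ball from K | ∅ reaches {F,V}.
N ∉ reach(K|∅) ⇒ K ⊥ N | ∅.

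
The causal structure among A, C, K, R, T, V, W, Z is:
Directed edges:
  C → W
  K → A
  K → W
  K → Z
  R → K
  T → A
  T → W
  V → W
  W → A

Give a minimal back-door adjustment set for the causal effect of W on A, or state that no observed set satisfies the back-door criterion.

desc(W)\{W}={A}; candidates ⊆ {C,K,R,T,V,Z}.
size 0: {}; under {} W still reaches {A,C,K,R,T,V,Z} ∋ A.
size 1: {C}, {K}, {R} …(+3); under {C} W still reaches {A,K,R,T,V,Z} ∋ A.
{K,T}: W⊥A given {K,T} in G with W→· removed — back-door holds.

W→A: minimal back-door set {K, T}.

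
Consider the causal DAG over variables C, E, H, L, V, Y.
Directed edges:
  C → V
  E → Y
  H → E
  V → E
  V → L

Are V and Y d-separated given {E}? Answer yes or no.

Yes — V ⊥ Y | {E}.

Bayes-Ball from V | {E} reaches {C,H,L}.
Y ∉ reach(V|{E}) ⇒ V ⊥ Y | {E}.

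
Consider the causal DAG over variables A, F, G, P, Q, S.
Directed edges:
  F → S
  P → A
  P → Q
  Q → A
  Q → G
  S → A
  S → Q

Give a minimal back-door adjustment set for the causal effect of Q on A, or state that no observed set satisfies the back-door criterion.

desc(Q)\{Q}={A,G}; candidates ⊆ {F,P,S}.
size 0: {}; under {} Q still reaches {A,F,P,S} ∋ A.
size 1: {F}, {P}, {S}; under {F} Q still reaches {A,P,S} ∋ A.
{P,S}: Q⊥A given {P,S} in G with Q→· removed — back-door holds.

Q→A: minimal back-door set {P, S}.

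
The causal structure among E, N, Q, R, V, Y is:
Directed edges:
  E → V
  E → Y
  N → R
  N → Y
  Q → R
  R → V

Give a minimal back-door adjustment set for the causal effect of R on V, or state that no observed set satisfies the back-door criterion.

desc(R)\{R}={V}; candidates ⊆ {E,N,Q,Y}.
∅: R⊥V given ∅ in G with R→· removed — back-door holds.

R→V: minimal back-door set ∅.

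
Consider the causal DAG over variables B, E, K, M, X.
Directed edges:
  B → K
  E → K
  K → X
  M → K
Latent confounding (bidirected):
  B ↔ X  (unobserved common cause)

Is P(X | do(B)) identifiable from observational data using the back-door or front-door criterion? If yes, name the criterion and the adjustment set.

P(X|do(B)): frontdoor, adjust for {K}.

desc(B)\{B}={K,X}; candidates ⊆ {E,M}.
B↔X: latent back-door arc(s) into B.
size 0: {}; under {} B still reaches {X} ∋ X.
size 1: {E}, {M}; under {E} B still reaches {X} ∋ X.
size 2: {E,M}; under {E,M} B still reaches {X} ∋ X.
B↔X cannot be blocked by any observed set — no back-door set.
{K}: (i) intercepts every directed B→X path; (ii) no back-door B→{K}; (iii) {B} blocks every back-door {K}→X. Front-door holds.
P(X|do(B)) = Σ_{K} P(K|B) Σ_{B'} P(X|K,B')P(B').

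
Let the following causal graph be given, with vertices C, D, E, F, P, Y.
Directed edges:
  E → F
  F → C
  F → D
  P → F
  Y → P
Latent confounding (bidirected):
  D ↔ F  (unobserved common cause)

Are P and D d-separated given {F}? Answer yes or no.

Bayes-Ball from P | {F} reaches {D,E,Y}.
D ∈ reach(P|{F}) ⇒ P ⊥̸ D | {F}.

No — P and D are d-connected given {F}.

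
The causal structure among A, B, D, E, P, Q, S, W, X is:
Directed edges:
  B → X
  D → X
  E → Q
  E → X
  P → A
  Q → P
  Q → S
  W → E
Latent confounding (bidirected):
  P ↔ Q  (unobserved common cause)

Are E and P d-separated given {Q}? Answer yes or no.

Bayes-Ball from E | {Q} reaches {A,P,W,X}.
P ∈ reach(E|{Q}) ⇒ E ⊥̸ P | {Q}.

No — E and P are d-connected given {Q}.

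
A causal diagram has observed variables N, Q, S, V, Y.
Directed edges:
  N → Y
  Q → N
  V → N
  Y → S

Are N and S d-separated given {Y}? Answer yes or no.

Bayes-Ball from N | {Y} reaches {Q,V}.
S ∉ reach(N|{Y}) ⇒ N ⊥ S | {Y}.

Yes — N ⊥ S | {Y}.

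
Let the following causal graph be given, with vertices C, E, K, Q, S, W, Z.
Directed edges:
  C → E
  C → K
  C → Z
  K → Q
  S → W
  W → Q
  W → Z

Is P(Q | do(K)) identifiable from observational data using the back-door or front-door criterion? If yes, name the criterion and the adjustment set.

P(Q|do(K)): backdoor, adjust for ∅.

desc(K)\{K}={Q}; candidates ⊆ {C,E,S,W,Z}.
∅: K⊥Q given ∅ in G with K→· removed — back-door holds.
P(Q|do(K)) = P(Q|K) — no adjustment needed.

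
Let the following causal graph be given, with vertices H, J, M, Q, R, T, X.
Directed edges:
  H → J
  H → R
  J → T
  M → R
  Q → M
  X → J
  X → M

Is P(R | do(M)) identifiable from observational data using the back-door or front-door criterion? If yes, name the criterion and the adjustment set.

P(R|do(M)): backdoor, adjust for ∅.

desc(M)\{M}={R}; candidates ⊆ {H,J,Q,T,X}.
∅: M⊥R given ∅ in G with M→· removed — back-door holds.
P(R|do(M)) = P(R|M) — no adjustment needed.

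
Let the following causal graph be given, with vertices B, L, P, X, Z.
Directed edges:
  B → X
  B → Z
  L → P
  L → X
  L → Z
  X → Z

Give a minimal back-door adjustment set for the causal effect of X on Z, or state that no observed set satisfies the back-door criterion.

desc(X)\{X}={Z}; candidates ⊆ {B,L,P}.
size 0: {}; under {} X still reaches {B,L,P,Z} ∋ Z.
size 1: {B}, {L}, {P}; under {B} X still reaches {L,P,Z} ∋ Z.
{B,L}: X⊥Z given {B,L} in G with X→· removed — back-door holds.

X→Z: minimal back-door set {B, L}.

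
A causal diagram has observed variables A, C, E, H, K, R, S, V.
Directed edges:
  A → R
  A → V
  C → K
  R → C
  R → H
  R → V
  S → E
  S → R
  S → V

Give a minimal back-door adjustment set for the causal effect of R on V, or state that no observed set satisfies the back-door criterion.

desc(R)\{R}={C,H,K,V}; candidates ⊆ {A,E,S}.
size 0: {}; under {} R still reaches {A,E,S,V} ∋ V.
size 1: {A}, {E}, {S}; under {A} R still reaches {E,S,V} ∋ V.
{A,S}: R⊥V given {A,S} in G with R→· removed — back-door holds.

R→V: minimal back-door set {A, S}.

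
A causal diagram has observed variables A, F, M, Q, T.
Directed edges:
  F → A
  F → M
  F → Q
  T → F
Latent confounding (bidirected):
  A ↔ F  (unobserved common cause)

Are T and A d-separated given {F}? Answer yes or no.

No — T and A are d-connected given {F}.

Bayes-Ball from T | {F} reaches {A}.
A ∈ reach(T|{F}) ⇒ T ⊥̸ A | {F}.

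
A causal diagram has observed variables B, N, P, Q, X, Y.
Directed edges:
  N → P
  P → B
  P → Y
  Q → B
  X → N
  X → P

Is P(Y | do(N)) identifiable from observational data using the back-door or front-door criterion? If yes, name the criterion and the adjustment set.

desc(N)\{N}={B,P,Y}; candidates ⊆ {Q,X}.
size 0: {}; under {} N still reaches {B,P,X,Y} ∋ Y.
{X}: N⊥Y given {X} in G with N→· removed — back-door holds.
P(Y|do(N)) = Σ_{X} P(Y|N,X)·P(X).

P(Y|do(N)): backdoor, adjust for {X}.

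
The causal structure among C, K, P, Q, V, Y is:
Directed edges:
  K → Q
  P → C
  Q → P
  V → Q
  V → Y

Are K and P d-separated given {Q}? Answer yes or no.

Yes — K ⊥ P | {Q}.

Bayes-Ball from K | {Q} reaches {V,Y}.
P ∉ reach(K|{Q}) ⇒ K ⊥ P | {Q}.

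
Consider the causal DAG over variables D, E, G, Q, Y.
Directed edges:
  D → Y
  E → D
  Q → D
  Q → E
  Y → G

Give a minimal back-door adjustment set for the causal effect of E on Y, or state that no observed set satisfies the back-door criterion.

desc(E)\{E}={D,G,Y}; candidates ⊆ {Q}.
size 0: {}; under {} E still reaches {D,G,Q,Y} ∋ Y.
{Q}: E⊥Y given {Q} in G with E→· removed — back-door holds.

E→Y: minimal back-door set {Q}.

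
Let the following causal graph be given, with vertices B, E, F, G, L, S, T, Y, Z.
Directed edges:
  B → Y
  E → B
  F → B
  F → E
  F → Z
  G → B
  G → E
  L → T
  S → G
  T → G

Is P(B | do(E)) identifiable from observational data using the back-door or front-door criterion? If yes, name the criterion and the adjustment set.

desc(E)\{E}={B,Y}; candidates ⊆ {F,G,L,S,T,Z}.
size 0: {}; under {} E still reaches {B,F,G,L,S,T,Y,Z} ∋ B.
size 1: {F}, {G}, {L} …(+3); under {F} E still reaches {B,G,L,S,T,Y} ∋ B.
{F,G}: E⊥B given {F,G} in G with E→· removed — back-door holds.
P(B|do(E)) = Σ_{F,G} P(B|E,F,G)·P(F,G).

P(B|do(E)): backdoor, adjust for {F, G}.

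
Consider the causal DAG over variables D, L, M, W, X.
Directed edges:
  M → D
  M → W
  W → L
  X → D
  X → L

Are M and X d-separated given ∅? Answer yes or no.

Bayes-Ball from M | ∅ reaches {D,L,W}.
X ∉ reach(M|∅) ⇒ M ⊥ X | ∅.

Yes — M ⊥ X | ∅.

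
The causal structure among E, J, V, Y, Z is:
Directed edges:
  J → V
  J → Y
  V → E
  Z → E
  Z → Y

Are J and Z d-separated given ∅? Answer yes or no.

Bayes-Ball from J | ∅ reaches {E,V,Y}.
Z ∉ reach(J|∅) ⇒ J ⊥ Z | ∅.

Yes — J ⊥ Z | ∅.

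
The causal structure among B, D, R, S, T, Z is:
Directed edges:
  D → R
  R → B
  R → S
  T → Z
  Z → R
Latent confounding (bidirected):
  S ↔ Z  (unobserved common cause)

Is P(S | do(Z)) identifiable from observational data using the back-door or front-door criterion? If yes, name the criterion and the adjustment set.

desc(Z)\{Z}={B,R,S}; candidates ⊆ {D,T}.
Z↔S: latent back-door arc(s) into Z.
size 0: {}; under {} Z still reaches {S,T} ∋ S.
size 1: {D}, {T}; under {D} Z still reaches {S,T} ∋ S.
size 2: {D,T}; under {D,T} Z still reaches {S} ∋ S.
Z↔S cannot be blocked by any observed set — no back-door set.
{R}: (i) intercepts every directed Z→S path; (ii) no back-door Z→{R}; (iii) {Z} blocks every back-door {R}→S. Front-door holds.
P(S|do(Z)) = Σ_{R} P(R|Z) Σ_{Z'} P(S|R,Z')P(Z').

P(S|do(Z)): frontdoor, adjust for {R}.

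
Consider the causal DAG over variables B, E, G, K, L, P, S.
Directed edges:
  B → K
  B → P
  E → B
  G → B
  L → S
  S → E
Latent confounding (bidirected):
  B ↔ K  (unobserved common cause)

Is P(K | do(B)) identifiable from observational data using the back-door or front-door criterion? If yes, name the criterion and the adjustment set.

P(K|do(B)): not identifiable (no BD/FD set).

desc(B)\{B}={K,P}; candidates ⊆ {E,G,L,S}.
B↔K: latent back-door arc(s) into B.
size 0: {}; under {} B still reaches {E,G,K,L,S} ∋ K.
size 1: {E}, {G}, {L} …(+1); under {E} B still reaches {G,K} ∋ K.
size 2: {E,G}, {E,L}, {E,S} …(+3); under {E,G} B still reaches {K} ∋ K.
B↔K cannot be blocked by any observed set — no back-door set.
No mediator lies on a directed B→…→K path.
Neither criterion identifies P(K|do(B)) in this graph.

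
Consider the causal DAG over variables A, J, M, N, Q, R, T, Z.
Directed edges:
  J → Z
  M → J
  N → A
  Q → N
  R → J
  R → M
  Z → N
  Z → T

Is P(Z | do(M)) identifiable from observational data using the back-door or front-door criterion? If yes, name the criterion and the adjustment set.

desc(M)\{M}={A,J,N,T,Z}; candidates ⊆ {Q,R}.
size 0: {}; under {} M still reaches {A,J,N,R,T,Z} ∋ Z.
{R}: M⊥Z given {R} in G with M→· removed — back-door holds.
P(Z|do(M)) = Σ_{R} P(Z|M,R)·P(R).

P(Z|do(M)): backdoor, adjust for {R}.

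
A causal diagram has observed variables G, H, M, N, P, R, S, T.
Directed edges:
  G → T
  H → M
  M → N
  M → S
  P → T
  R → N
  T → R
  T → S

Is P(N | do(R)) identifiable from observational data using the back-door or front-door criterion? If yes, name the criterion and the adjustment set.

P(N|do(R)): backdoor, adjust for ∅.

desc(R)\{R}={N}; candidates ⊆ {G,H,M,P,S,T}.
∅: R⊥N given ∅ in G with R→· removed — back-door holds.
P(N|do(R)) = P(N|R) — no adjustment needed.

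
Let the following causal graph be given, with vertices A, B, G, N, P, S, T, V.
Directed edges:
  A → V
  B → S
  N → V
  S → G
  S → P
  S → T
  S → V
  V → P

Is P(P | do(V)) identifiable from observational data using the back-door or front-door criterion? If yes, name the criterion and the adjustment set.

desc(V)\{V}={P}; candidates ⊆ {A,B,G,N,S,T}.
size 0: {}; under {} V still reaches {A,B,G,N,P,S,T} ∋ P.
{S}: V⊥P given {S} in G with V→· removed — back-door holds.
P(P|do(V)) = Σ_{S} P(P|V,S)·P(S).

P(P|do(V)): backdoor, adjust for {S}.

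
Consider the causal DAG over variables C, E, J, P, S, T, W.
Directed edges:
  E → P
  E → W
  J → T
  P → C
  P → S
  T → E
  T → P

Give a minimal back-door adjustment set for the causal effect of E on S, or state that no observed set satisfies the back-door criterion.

desc(E)\{E}={C,P,S,W}; candidates ⊆ {J,T}.
size 0: {}; under {} E still reaches {C,J,P,S,T} ∋ S.
{T}: E⊥S given {T} in G with E→· removed — back-door holds.

E→S: minimal back-door set {T}.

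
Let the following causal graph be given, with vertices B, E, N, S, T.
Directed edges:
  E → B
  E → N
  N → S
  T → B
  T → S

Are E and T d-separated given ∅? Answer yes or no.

Bayes-Ball from E | ∅ reaches {B,N,S}.
T ∉ reach(E|∅) ⇒ E ⊥ T | ∅.

Yes — E ⊥ T | ∅.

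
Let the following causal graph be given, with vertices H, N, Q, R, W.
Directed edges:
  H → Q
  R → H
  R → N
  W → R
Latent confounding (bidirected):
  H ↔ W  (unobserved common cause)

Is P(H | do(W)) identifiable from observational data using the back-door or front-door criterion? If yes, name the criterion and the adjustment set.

P(H|do(W)): frontdoor, adjust for {R}.

desc(W)\{W}={H,N,Q,R}; candidates ⊆ {—}.
W↔H: latent back-door arc(s) into W.
size 0: {}; under {} W still reaches {H,Q} ∋ H.
W↔H cannot be blocked by any observed set — no back-door set.
{R}: (i) intercepts every directed W→H path; (ii) no back-door W→{R}; (iii) {W} blocks every back-door {R}→H. Front-door holds.
P(H|do(W)) = Σ_{R} P(R|W) Σ_{W'} P(H|R,W')P(W').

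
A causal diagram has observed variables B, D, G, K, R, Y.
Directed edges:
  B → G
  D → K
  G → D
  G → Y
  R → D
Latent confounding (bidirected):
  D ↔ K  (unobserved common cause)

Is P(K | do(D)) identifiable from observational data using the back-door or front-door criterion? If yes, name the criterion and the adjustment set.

P(K|do(D)): not identifiable (no BD/FD set).

desc(D)\{D}={K}; candidates ⊆ {B,G,R,Y}.
D↔K: latent back-door arc(s) into D.
size 0: {}; under {} D still reaches {B,G,K,R,Y} ∋ K.
size 1: {B}, {G}, {R} …(+1); under {B} D still reaches {G,K,R,Y} ∋ K.
size 2: {B,G}, {B,R}, {B,Y} …(+3); under {B,G} D still reaches {K,R} ∋ K.
D↔K cannot be blocked by any observed set — no back-door set.
No mediator lies on a directed D→…→K path.
Neither criterion identifies P(K|do(D)) in this graph.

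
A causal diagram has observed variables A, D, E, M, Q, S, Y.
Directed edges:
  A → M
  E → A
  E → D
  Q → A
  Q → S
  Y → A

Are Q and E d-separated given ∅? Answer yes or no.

Bayes-Ball from Q | ∅ reaches {A,M,S}.
E ∉ reach(Q|∅) ⇒ Q ⊥ E | ∅.

Yes — Q ⊥ E | ∅.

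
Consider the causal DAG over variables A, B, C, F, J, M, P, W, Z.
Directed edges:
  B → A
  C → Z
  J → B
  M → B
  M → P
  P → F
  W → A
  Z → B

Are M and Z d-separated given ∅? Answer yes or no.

Yes — M ⊥ Z | ∅.

Bayes-Ball from M | ∅ reaches {A,B,F,P}.
Z ∉ reach(M|∅) ⇒ M ⊥ Z | ∅.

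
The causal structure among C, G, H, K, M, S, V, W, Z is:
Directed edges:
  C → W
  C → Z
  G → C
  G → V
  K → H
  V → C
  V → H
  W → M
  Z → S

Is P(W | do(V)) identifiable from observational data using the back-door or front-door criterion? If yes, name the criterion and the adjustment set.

desc(V)\{V}={C,H,M,S,W,Z}; candidates ⊆ {G,K}.
size 0: {}; under {} V still reaches {C,G,M,S,W,Z} ∋ W.
{G}: V⊥W given {G} in G with V→· removed — back-door holds.
P(W|do(V)) = Σ_{G} P(W|V,G)·P(G).

P(W|do(V)): backdoor, adjust for {G}.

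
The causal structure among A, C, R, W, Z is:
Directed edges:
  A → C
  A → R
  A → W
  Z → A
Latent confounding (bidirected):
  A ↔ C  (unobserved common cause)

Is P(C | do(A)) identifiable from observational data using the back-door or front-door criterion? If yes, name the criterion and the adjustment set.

desc(A)\{A}={C,R,W}; candidates ⊆ {Z}.
A↔C: latent back-door arc(s) into A.
size 0: {}; under {} A still reaches {C,Z} ∋ C.
size 1: {Z}; under {Z} A still reaches {C} ∋ C.
A↔C cannot be blocked by any observed set — no back-door set.
No mediator lies on a directed A→…→C path.
Neither criterion identifies P(C|do(A)) in this graph.

P(C|do(A)): not identifiable (no BD/FD set).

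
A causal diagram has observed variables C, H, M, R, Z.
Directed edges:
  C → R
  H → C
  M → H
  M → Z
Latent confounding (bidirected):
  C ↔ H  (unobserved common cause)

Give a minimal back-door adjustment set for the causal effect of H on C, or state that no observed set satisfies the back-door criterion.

desc(H)\{H}={C,R}; candidates ⊆ {M,Z}.
H↔C: latent back-door arc(s) into H.
size 0: {}; under {} H still reaches {C,M,R,Z} ∋ C.
size 1: {M}, {Z}; under {M} H still reaches {C,R} ∋ C.
size 2: {M,Z}; under {M,Z} H still reaches {C,R} ∋ C.
H↔C cannot be blocked by any observed set — no back-door set.

H→C: no observed back-door set.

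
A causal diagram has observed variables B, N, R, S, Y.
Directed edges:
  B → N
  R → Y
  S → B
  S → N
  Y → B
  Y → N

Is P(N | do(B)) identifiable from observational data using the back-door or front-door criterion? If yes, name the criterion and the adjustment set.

P(N|do(B)): backdoor, adjust for {S, Y}.

desc(B)\{B}={N}; candidates ⊆ {R,S,Y}.
size 0: {}; under {} B still reaches {N,R,S,Y} ∋ N.
size 1: {R}, {S}, {Y}; under {R} B still reaches {N,S,Y} ∋ N.
{S,Y}: B⊥N given {S,Y} in G with B→· removed — back-door holds.
P(N|do(B)) = Σ_{S,Y} P(N|B,S,Y)·P(S,Y).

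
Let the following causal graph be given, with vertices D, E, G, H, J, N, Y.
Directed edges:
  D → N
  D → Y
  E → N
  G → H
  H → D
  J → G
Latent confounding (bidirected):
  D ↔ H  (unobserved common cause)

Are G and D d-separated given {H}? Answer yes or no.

Bayes-Ball from G | {H} reaches {D,J,N,Y}.
D ∈ reach(G|{H}) ⇒ G ⊥̸ D | {H}.

No — G and D are d-connected given {H}.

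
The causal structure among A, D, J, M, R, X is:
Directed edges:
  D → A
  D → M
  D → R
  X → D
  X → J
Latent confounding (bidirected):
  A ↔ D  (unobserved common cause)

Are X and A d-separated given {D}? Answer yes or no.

Bayes-Ball from X | {D} reaches {A,J}.
A ∈ reach(X|{D}) ⇒ X ⊥̸ A | {D}.

No — X and A are d-connected given {D}.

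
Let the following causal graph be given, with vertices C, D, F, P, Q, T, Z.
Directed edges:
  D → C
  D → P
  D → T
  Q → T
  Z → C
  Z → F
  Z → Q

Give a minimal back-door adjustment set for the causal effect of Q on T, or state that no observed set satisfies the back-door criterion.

Q→T: minimal back-door set ∅.

desc(Q)\{Q}={T}; candidates ⊆ {C,D,F,P,Z}.
∅: Q⊥T given ∅ in G with Q→· removed — back-door holds.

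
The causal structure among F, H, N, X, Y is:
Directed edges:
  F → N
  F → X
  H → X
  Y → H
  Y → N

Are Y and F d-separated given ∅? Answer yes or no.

Bayes-Ball from Y | ∅ reaches {H,N,X}.
F ∉ reach(Y|∅) ⇒ Y ⊥ F | ∅.

Yes — Y ⊥ F | ∅.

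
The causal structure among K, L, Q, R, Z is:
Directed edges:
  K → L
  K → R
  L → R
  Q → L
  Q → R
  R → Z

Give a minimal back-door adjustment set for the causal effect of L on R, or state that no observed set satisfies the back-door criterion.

L→R: minimal back-door set {K, Q}.

desc(L)\{L}={R,Z}; candidates ⊆ {K,Q}.
size 0: {}; under {} L still reaches {K,Q,R,Z} ∋ R.
size 1: {K}, {Q}; under {K} L still reaches {Q,R,Z} ∋ R.
{K,Q}: L⊥R given {K,Q} in G with L→· removed — back-door holds.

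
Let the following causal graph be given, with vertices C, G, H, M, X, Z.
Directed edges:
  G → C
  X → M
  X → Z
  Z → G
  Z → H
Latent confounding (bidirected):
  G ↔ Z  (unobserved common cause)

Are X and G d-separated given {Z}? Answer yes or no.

Bayes-Ball from X | {Z} reaches {C,G,M}.
G ∈ reach(X|{Z}) ⇒ X ⊥̸ G | {Z}.

No — X and G are d-connected given {Z}.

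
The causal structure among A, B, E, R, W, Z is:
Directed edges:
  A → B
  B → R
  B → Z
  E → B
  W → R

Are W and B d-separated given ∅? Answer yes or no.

Yes — W ⊥ B | ∅.

Bayes-Ball from W | ∅ reaches {R}.
B ∉ reach(W|∅) ⇒ W ⊥ B | ∅.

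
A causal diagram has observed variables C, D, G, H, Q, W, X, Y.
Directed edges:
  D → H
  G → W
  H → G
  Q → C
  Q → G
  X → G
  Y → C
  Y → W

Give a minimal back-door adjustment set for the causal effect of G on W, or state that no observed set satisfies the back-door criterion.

desc(G)\{G}={W}; candidates ⊆ {C,D,H,Q,X,Y}.
∅: G⊥W given ∅ in G with G→· removed — back-door holds.

G→W: minimal back-door set ∅.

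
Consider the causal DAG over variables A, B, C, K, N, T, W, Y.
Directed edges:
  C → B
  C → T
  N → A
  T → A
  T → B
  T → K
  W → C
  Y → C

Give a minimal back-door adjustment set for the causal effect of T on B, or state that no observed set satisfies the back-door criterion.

desc(T)\{T}={A,B,K}; candidates ⊆ {C,N,W,Y}.
size 0: {}; under {} T still reaches {B,C,W,Y} ∋ B.
{C}: T⊥B given {C} in G with T→· removed — back-door holds.

T→B: minimal back-door set {C}.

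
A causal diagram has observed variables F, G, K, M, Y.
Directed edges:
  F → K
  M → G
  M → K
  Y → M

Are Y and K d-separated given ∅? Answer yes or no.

No — Y and K are d-connected given ∅.

Bayes-Ball from Y | ∅ reaches {G,K,M}.
K ∈ reach(Y|∅) ⇒ Y ⊥̸ K | ∅.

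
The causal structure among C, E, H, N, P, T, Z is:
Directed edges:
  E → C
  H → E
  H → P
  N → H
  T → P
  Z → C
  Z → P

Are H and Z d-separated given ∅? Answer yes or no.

Bayes-Ball from H | ∅ reaches {C,E,N,P}.
Z ∉ reach(H|∅) ⇒ H ⊥ Z | ∅.

Yes — H ⊥ Z | ∅.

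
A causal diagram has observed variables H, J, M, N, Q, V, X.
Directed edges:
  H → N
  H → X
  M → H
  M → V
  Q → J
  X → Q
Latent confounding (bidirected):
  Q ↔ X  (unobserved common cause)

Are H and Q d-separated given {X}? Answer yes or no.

No — H and Q are d-connected given {X}.

Bayes-Ball from H | {X} reaches {J,M,N,Q,V}.
Q ∈ reach(H|{X}) ⇒ H ⊥̸ Q | {X}.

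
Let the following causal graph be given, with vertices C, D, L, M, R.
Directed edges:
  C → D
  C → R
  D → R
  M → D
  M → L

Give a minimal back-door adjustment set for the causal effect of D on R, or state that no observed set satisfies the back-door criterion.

desc(D)\{D}={R}; candidates ⊆ {C,L,M}.
size 0: {}; under {} D still reaches {C,L,M,R} ∋ R.
{C}: D⊥R given {C} in G with D→· removed — back-door holds.

D→R: minimal back-door set {C}.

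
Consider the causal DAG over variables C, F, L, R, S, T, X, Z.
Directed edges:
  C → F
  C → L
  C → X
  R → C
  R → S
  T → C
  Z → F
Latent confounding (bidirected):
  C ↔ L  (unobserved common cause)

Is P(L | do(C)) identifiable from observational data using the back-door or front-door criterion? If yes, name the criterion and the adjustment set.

desc(C)\{C}={F,L,X}; candidates ⊆ {R,S,T,Z}.
C↔L: latent back-door arc(s) into C.
size 0: {}; under {} C still reaches {L,R,S,T} ∋ L.
size 1: {R}, {S}, {T} …(+1); under {R} C still reaches {L,T} ∋ L.
size 2: {R,S}, {R,T}, {R,Z} …(+3); under {R,S} C still reaches {L,T} ∋ L.
C↔L cannot be blocked by any observed set — no back-door set.
No mediator lies on a directed C→…→L path.
Neither criterion identifies P(L|do(C)) in this graph.

P(L|do(C)): not identifiable (no BD/FD set).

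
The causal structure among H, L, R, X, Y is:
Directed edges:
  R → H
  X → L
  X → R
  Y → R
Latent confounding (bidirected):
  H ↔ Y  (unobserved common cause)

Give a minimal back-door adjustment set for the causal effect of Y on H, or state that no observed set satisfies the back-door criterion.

desc(Y)\{Y}={H,R}; candidates ⊆ {L,X}.
Y↔H: latent back-door arc(s) into Y.
size 0: {}; under {} Y still reaches {H} ∋ H.
size 1: {L}, {X}; under {L} Y still reaches {H} ∋ H.
size 2: {L,X}; under {L,X} Y still reaches {H} ∋ H.
Y↔H cannot be blocked by any observed set — no back-door set.

Y→H: no observed back-door set.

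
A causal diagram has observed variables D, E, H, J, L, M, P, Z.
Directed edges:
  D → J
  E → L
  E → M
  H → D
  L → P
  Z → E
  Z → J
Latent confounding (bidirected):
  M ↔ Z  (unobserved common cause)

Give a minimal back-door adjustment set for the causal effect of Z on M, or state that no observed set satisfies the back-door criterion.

desc(Z)\{Z}={E,J,L,M,P}; candidates ⊆ {D,H}.
Z↔M: latent back-door arc(s) into Z.
size 0: {}; under {} Z still reaches {M} ∋ M.
size 1: {D}, {H}; under {D} Z still reaches {M} ∋ M.
size 2: {D,H}; under {D,H} Z still reaches {M} ∋ M.
Z↔M cannot be blocked by any observed set — no back-door set.

Z→M: no observed back-door set.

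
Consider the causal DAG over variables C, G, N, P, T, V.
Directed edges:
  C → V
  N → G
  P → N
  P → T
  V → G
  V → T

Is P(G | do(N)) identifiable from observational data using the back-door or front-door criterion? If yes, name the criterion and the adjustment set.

desc(N)\{N}={G}; candidates ⊆ {C,P,T,V}.
∅: N⊥G given ∅ in G with N→· removed — back-door holds.
P(G|do(N)) = P(G|N) — no adjustment needed.

P(G|do(N)): backdoor, adjust for ∅.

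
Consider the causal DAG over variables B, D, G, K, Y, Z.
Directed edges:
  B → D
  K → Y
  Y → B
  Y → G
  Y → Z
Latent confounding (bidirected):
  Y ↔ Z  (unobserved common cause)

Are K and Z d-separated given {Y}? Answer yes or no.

Bayes-Ball from K | {Y} reaches {Z}.
Z ∈ reach(K|{Y}) ⇒ K ⊥̸ Z | {Y}.

No — K and Z are d-connected given {Y}.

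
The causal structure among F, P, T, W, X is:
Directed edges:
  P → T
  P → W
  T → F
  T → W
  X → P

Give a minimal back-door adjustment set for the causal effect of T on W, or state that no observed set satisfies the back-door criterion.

desc(T)\{T}={F,W}; candidates ⊆ {P,X}.
size 0: {}; under {} T still reaches {P,W,X} ∋ W.
{P}: T⊥W given {P} in G with T→· removed — back-door holds.

T→W: minimal back-door set {P}.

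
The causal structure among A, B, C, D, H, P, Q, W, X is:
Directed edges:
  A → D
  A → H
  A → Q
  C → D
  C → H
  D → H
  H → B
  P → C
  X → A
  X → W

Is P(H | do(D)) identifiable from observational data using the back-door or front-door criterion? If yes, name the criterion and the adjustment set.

desc(D)\{D}={B,H}; candidates ⊆ {A,C,P,Q,W,X}.
size 0: {}; under {} D still reaches {A,B,C,H,P,Q,W,X} ∋ H.
size 1: {A}, {C}, {P} …(+3); under {A} D still reaches {B,C,H,P} ∋ H.
{A,C}: D⊥H given {A,C} in G with D→· removed — back-door holds.
P(H|do(D)) = Σ_{A,C} P(H|D,A,C)·P(A,C).

P(H|do(D)): backdoor, adjust for {A, C}.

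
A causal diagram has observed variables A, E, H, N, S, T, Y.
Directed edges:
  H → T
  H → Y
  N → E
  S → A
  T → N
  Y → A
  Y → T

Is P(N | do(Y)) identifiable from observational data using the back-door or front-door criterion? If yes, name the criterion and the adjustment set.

P(N|do(Y)): backdoor, adjust for {H}.

desc(Y)\{Y}={A,E,N,T}; candidates ⊆ {H,S}.
size 0: {}; under {} Y still reaches {E,H,N,T} ∋ N.
{H}: Y⊥N given {H} in G with Y→· removed — back-door holds.
P(N|do(Y)) = Σ_{H} P(N|Y,H)·P(H).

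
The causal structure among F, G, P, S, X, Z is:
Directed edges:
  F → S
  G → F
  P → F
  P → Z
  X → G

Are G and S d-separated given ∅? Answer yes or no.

No — G and S are d-connected given ∅.

Bayes-Ball from G | ∅ reaches {F,S,X}.
S ∈ reach(G|∅) ⇒ G ⊥̸ S | ∅.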